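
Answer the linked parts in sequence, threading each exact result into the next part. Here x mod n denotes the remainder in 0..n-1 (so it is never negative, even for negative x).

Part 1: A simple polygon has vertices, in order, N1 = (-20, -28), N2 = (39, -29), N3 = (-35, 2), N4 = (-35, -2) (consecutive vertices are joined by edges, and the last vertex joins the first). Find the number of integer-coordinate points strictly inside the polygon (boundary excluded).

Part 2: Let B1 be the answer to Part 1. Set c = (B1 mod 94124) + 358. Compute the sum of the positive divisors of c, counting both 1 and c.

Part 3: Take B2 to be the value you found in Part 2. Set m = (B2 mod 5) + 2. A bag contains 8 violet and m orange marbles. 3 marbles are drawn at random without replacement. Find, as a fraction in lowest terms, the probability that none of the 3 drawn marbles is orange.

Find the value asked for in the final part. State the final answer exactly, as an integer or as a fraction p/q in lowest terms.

28/143

Part 1: cross terms: (-20*-29 - 39*-28)=1672, (39*2 - -35*-29)=-937, (-35*-2 - -35*2)=140, (-35*-28 - -20*-2)=940; twice the area = |1815| = 1815; area = 1815/2; boundary points = 1 + 1 + 4 + 1 = 7; strictly interior points = area - boundary/2 + 1 = 905; answer 905
Part 2: B1 = 905; c = 1263; 1263 = 3 * 421; sigma = (1 + 3) * (1 + 421) = 4 * 422 = 1688; answer 1688
Part 3: B2 = 1688; m = 5; total draws C(13,3) = 286; favorable C(8,3) = 56; P = 28/143; answer 28/143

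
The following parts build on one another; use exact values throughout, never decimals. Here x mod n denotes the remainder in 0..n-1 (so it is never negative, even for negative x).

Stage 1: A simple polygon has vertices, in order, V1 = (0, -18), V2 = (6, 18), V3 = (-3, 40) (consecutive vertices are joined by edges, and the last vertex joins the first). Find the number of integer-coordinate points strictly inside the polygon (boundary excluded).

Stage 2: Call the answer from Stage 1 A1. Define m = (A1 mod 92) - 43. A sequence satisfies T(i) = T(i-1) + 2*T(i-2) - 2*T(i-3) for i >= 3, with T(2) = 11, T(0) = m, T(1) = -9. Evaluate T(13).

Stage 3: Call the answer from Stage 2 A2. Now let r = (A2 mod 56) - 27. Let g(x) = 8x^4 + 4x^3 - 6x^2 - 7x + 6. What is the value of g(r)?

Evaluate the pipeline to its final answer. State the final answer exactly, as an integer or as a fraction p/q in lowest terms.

Stage 1: cross terms: (0*18 - 6*-18)=108, (6*40 - -3*18)=294, (-3*-18 - 0*40)=54; twice the area = |456| = 456; area = 228; boundary points = 6 + 1 + 1 = 8; strictly interior points = area - boundary/2 + 1 = 225; answer 225
Stage 2: A1 = 225; m = -2; T(3) = 1*(11) + 2*(-9) - 2*(-2) = -3; iterating: T(3)=-3, T(4)=37, T(5)=9, T(6)=89, T(7)=33, T(8)=193, T(9)=81, T(10)=401, T(11)=177, T(12)=817, T(13)=369; answer 369
Stage 3: A2 = 369; r = 6; 8*(6)^4 + 4*(6)^3 - 6*(6)^2 - 7*(6)^1 + 6 = (10368) + (864) + (-216) + (-42) + (6) = 10980; answer 10980

10980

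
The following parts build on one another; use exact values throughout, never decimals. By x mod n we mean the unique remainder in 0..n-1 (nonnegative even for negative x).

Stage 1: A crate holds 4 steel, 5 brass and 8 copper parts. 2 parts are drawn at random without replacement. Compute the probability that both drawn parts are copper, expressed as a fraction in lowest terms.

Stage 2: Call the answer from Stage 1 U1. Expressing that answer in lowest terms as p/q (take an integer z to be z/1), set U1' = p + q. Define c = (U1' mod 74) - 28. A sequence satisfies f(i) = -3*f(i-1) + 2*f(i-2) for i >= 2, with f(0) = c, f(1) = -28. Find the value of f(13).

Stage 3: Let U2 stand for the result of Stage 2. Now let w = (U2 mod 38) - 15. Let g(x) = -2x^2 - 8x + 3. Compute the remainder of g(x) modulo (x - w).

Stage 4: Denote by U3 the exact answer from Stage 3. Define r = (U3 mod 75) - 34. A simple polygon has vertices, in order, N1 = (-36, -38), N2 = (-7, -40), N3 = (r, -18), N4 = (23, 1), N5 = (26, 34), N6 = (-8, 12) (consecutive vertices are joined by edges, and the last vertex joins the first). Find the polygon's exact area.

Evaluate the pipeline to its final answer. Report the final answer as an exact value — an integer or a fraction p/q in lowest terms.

2592

Stage 1: total draws C(17,2) = 136; favorable C(8,2) = 28; P = 7/34; answer 7/34
Stage 2: U1 = 7/34; threaded value p + q = 41; c = 13; f(2) = -3*(-28) + 2*(13) = 110; iterating: f(2)=110, f(3)=-386, f(4)=1378, f(5)=-4906, f(6)=17474, f(7)=-62234, f(8)=221650, f(9)=-789418, f(10)=2811554, f(11)=-10013498, f(12)=35663602, f(13)=-127017802; answer -127017802
Stage 3: U2 = -127017802; w = -5; remainder = value at the root: -2*(-5)^2 - 8*(-5)^1 + 3 = (-50) + (40) + (3) = -7; answer -7
Stage 4: U3 = -7; r = 34; cross terms: (-36*-40 - -7*-38)=1174, (-7*-18 - 34*-40)=1486, (34*1 - 23*-18)=448, (23*34 - 26*1)=756, (26*12 - -8*34)=584, (-8*-38 - -36*12)=736; twice the area = |5184| = 5184; area = 2592; answer 2592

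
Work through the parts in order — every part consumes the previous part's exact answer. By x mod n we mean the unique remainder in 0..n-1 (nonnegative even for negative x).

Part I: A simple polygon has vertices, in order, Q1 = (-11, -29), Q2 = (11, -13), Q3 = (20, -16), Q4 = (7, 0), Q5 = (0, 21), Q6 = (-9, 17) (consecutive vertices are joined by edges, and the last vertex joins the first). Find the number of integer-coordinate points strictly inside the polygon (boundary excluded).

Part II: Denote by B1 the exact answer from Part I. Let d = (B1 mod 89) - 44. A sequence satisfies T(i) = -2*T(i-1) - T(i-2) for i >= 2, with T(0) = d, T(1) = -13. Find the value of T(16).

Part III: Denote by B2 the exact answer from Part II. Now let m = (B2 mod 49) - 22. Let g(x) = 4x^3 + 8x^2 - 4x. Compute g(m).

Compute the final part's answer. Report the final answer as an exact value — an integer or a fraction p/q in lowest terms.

Part I: cross terms: (-11*-13 - 11*-29)=462, (11*-16 - 20*-13)=84, (20*0 - 7*-16)=112, (7*21 - 0*0)=147, (0*17 - -9*21)=189, (-9*-29 - -11*17)=448; twice the area = |1442| = 1442; area = 721; boundary points = 2 + 3 + 1 + 7 + 1 + 2 = 16; strictly interior points = area - boundary/2 + 1 = 714; answer 714
Part II: B1 = 714; d = -42; T(2) = -2*(-13) - 1*(-42) = 68; iterating: T(2)=68, T(3)=-123, T(4)=178, T(5)=-233, T(6)=288, T(7)=-343, T(8)=398, T(9)=-453, T(10)=508, T(11)=-563, T(12)=618, T(13)=-673, T(14)=728, T(15)=-783, T(16)=838; answer 838
Part III: B2 = 838; m = -17; 4*(-17)^3 + 8*(-17)^2 - 4*(-17)^1 = (-19652) + (2312) + (68) = -17272; answer -17272

-17272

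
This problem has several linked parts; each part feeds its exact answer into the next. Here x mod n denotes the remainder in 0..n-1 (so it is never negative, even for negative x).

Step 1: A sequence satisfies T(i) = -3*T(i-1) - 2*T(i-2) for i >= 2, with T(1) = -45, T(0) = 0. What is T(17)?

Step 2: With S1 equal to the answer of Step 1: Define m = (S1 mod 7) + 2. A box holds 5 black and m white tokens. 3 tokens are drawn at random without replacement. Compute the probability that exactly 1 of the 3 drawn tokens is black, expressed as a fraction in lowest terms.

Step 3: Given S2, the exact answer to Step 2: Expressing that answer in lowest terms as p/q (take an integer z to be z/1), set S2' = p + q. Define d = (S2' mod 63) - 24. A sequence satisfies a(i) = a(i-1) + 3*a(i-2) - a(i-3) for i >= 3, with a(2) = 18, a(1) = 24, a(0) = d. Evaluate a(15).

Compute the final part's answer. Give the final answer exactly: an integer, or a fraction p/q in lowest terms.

926388

Step 1: T(2) = -3*(-45) - 2*(0) = 135; iterating: T(2)=135, T(3)=-315, T(4)=675, T(5)=-1395, T(6)=2835, T(7)=-5715, T(8)=11475, T(9)=-22995, T(10)=46035, T(11)=-92115, T(12)=184275, T(13)=-368595, T(14)=737235, T(15)=-1474515, T(16)=2949075, T(17)=-5898195; answer -5898195
Step 2: S1 = -5898195; m = 7; total draws C(12,3) = 220; favorable C(5,1)*C(7,2) = 105; P = 21/44; answer 21/44
Step 3: S2 = 21/44; threaded value p + q = 65; d = -22; a(3) = 1*(18) + 3*(24) - 1*(-22) = 112; iterating: a(3)=112, a(4)=142, a(5)=460, a(6)=774, a(7)=2012, a(8)=3874, a(9)=9136, a(10)=18746, a(11)=42280, a(12)=89382, a(13)=197476, a(14)=423342, a(15)=926388; answer 926388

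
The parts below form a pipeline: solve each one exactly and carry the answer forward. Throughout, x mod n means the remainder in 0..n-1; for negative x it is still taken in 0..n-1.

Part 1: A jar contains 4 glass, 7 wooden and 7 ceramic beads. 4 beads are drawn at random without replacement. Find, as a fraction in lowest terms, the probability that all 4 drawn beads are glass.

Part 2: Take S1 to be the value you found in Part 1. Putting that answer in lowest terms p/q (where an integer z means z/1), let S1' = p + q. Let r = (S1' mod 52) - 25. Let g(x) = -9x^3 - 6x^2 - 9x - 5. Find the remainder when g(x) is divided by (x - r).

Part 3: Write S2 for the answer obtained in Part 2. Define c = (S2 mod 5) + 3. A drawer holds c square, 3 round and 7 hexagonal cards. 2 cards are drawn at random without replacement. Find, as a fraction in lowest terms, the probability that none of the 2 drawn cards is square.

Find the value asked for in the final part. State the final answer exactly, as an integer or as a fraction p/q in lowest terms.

15/26

Part 1: total draws C(18,4) = 3060; favorable C(4,4) = 1; P = 1/3060; answer 1/3060
Part 2: S1 = 1/3060; threaded value p + q = 3061; r = 20; remainder = value at the root: -9*(20)^3 - 6*(20)^2 - 9*(20)^1 - 5 = (-72000) + (-2400) + (-180) + (-5) = -74585; answer -74585
Part 3: S2 = -74585; c = 3; total draws C(13,2) = 78; favorable C(10,2) = 45; P = 15/26; answer 15/26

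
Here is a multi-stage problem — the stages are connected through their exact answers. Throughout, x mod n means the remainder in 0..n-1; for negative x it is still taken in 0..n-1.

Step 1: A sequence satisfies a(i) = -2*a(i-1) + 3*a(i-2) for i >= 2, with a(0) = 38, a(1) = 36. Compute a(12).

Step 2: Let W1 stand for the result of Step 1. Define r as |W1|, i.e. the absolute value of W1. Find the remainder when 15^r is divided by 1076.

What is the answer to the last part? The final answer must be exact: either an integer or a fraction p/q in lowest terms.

325

Step 1: a(2) = -2*(36) + 3*(38) = 42; iterating: a(2)=42, a(3)=24, a(4)=78, a(5)=-84, a(6)=402, a(7)=-1056, a(8)=3318, a(9)=-9804, a(10)=29562, a(11)=-88536, a(12)=265758; answer 265758
Step 2: W1 = 265758; r = 265758; squarings mod 1076: 15^1=15, 15^2=225, 15^4=53, 15^8=657, 15^16=173, 15^32=877, 15^64=865, 15^128=405, 15^256=473, 15^512=997, 15^1024=861, 15^2048=1033, 15^4096=773, 15^8192=349, 15^16384=213, 15^32768=177, 15^65536=125, 15^131072=561, 15^262144=529; 15^265758 = 15^2 * 15^4 * 15^8 * 15^16 * 15^512 * 15^1024 * 15^2048 * 15^262144 = 325 (mod 1076); answer 325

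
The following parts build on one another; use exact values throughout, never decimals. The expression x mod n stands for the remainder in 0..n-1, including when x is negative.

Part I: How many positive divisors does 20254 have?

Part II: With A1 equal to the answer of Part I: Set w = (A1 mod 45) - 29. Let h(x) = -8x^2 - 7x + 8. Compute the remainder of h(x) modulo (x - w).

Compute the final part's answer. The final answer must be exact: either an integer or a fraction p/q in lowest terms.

-1253

Part I: 20254 = 2 * 13 * 19 * 41; number of divisors = (1+1) * (1+1) * (1+1) * (1+1) = 16; answer 16
Part II: A1 = 16; w = -13; remainder = value at the root: -8*(-13)^2 - 7*(-13)^1 + 8 = (-1352) + (91) + (8) = -1253; answer -1253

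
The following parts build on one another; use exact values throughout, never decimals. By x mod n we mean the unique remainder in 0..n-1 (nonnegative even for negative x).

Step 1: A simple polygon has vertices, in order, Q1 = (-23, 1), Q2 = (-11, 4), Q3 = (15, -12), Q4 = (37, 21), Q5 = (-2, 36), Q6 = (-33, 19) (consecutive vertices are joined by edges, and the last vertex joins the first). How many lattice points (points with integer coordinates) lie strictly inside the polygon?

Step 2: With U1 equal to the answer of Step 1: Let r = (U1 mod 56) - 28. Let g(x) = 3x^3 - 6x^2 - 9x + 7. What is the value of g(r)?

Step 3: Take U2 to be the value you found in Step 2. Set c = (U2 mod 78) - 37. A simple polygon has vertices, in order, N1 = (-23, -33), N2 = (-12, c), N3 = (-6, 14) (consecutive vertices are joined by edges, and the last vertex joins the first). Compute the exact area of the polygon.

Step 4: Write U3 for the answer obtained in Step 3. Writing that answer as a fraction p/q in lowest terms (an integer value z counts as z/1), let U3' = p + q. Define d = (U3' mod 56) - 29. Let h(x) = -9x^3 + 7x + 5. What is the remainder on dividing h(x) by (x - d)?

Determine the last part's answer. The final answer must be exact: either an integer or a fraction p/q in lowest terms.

Step 1: cross terms: (-23*4 - -11*1)=-81, (-11*-12 - 15*4)=72, (15*21 - 37*-12)=759, (37*36 - -2*21)=1374, (-2*19 - -33*36)=1150, (-33*1 - -23*19)=404; twice the area = |3678| = 3678; area = 1839; boundary points = 3 + 2 + 11 + 3 + 1 + 2 = 22; strictly interior points = area - boundary/2 + 1 = 1829; answer 1829
Step 2: U1 = 1829; r = 9; 3*(9)^3 - 6*(9)^2 - 9*(9)^1 + 7 = (2187) + (-486) + (-81) + (7) = 1627; answer 1627
Step 3: U2 = 1627; c = 30; cross terms: (-23*30 - -12*-33)=-1086, (-12*14 - -6*30)=12, (-6*-33 - -23*14)=520; twice the area = |-554| = 554; area = 277; answer 277
Step 4: U3 = 277; threaded value p + q = 278; d = 25; remainder = value at the root: -9*(25)^3 + 7*(25)^1 + 5 = (-140625) + (175) + (5) = -140445; answer -140445

-140445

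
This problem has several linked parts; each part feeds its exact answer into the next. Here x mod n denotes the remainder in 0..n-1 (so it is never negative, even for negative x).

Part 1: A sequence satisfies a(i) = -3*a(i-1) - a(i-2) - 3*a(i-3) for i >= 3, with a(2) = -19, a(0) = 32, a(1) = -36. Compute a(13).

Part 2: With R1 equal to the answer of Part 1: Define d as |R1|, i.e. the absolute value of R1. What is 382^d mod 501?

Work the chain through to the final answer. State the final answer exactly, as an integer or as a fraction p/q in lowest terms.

Part 1: a(3) = -3*(-19) - 1*(-36) - 3*(32) = -3; iterating: a(3)=-3, a(4)=136, a(5)=-348, a(6)=917, a(7)=-2811, a(8)=8560, a(9)=-25620, a(10)=76733, a(11)=-230259, a(12)=690904, a(13)=-2072652; answer -2072652
Part 2: R1 = -2072652; d = 2072652; squarings mod 501: 382^1=382, 382^2=133, 382^4=154, 382^8=169, 382^16=4, 382^32=16, 382^64=256, 382^128=406, 382^256=7, 382^512=49, 382^1024=397, 382^2048=295, 382^4096=352, 382^8192=157, 382^16384=100, 382^32768=481, 382^65536=400, 382^131072=181, 382^262144=196, 382^524288=340, 382^1048576=370; 382^2072652 = 382^4 * 382^8 * 382^64 * 382^8192 * 382^32768 * 382^65536 * 382^131072 * 382^262144 * 382^524288 * 382^1048576 = 355 (mod 501); answer 355

355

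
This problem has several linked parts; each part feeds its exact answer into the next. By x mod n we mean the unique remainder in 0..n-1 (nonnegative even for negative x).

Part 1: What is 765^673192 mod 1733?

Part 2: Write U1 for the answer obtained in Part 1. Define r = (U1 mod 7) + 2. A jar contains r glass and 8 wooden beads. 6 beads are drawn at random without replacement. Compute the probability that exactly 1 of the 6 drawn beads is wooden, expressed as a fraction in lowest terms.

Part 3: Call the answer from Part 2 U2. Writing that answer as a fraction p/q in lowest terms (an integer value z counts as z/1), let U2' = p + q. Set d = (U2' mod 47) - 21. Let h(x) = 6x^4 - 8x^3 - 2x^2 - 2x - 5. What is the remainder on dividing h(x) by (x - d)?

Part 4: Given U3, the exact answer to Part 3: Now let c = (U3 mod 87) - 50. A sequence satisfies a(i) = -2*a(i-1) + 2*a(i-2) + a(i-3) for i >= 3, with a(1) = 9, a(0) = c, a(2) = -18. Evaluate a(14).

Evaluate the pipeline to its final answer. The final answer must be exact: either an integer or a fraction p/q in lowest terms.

-1935522

Part 1: squarings mod 1733: 765^1=765, 765^2=1204, 765^4=828, 765^8=1049, 765^16=1679, 765^32=1183, 765^64=958, 765^128=1007, 765^256=244, 765^512=614, 765^1024=935, 765^2048=793, 765^4096=1503, 765^8192=910, 765^16384=1459, 765^32768=557, 765^65536=42, 765^131072=31, 765^262144=961, 765^524288=1565; 765^673192 = 765^8 * 765^32 * 765^128 * 765^256 * 765^1024 * 765^16384 * 765^131072 * 765^524288 = 1406 (mod 1733); answer 1406
Part 2: U1 = 1406; r = 8; total draws C(16,6) = 8008; favorable C(8,1)*C(8,5) = 448; P = 8/143; answer 8/143
Part 3: U2 = 8/143; threaded value p + q = 151; d = -11; remainder = value at the root: 6*(-11)^4 - 8*(-11)^3 - 2*(-11)^2 - 2*(-11)^1 - 5 = (87846) + (10648) + (-242) + (22) + (-5) = 98269; answer 98269
Part 4: U3 = 98269; c = -4; a(3) = -2*(-18) + 2*(9) + 1*(-4) = 50; iterating: a(3)=50, a(4)=-127, a(5)=336, a(6)=-876, a(7)=2297, a(8)=-6010, a(9)=15738, a(10)=-41199, a(11)=107864, a(12)=-282388, a(13)=739305, a(14)=-1935522; answer -1935522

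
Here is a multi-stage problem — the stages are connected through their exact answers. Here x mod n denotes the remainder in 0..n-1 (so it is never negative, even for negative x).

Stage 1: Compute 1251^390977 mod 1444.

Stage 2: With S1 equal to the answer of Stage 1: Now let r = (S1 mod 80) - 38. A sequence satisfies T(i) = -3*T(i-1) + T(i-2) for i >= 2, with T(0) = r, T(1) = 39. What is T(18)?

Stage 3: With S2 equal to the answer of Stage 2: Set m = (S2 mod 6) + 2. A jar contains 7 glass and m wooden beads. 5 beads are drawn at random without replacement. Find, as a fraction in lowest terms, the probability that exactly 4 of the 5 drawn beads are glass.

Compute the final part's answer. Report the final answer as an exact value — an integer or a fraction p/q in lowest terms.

5/12

Stage 1: squarings mod 1444: 1251^1=1251, 1251^2=1149, 1251^4=385, 1251^8=937, 1251^16=17, 1251^32=289, 1251^64=1213, 1251^128=1377, 1251^256=157, 1251^512=101, 1251^1024=93, 1251^2048=1429, 1251^4096=225, 1251^8192=85, 1251^16384=5, 1251^32768=25, 1251^65536=625, 1251^131072=745, 1251^262144=529; 1251^390977 = 1251^1 * 1251^64 * 1251^256 * 1251^512 * 1251^1024 * 1251^4096 * 1251^8192 * 1251^16384 * 1251^32768 * 1251^65536 * 1251^262144 = 291 (mod 1444); answer 291
Stage 2: S1 = 291; r = 13; T(2) = -3*(39) + 1*(13) = -104; iterating: T(2)=-104, T(3)=351, T(4)=-1157, T(5)=3822, T(6)=-12623, T(7)=41691, T(8)=-137696, T(9)=454779, T(10)=-1502033, T(11)=4960878, T(12)=-16384667, T(13)=54114879, T(14)=-178729304, T(15)=590302791, T(16)=-1949637677, T(17)=6439215822, T(18)=-21267285143; answer -21267285143
Stage 3: S2 = -21267285143; m = 3; total draws C(10,5) = 252; favorable C(7,4)*C(3,1) = 105; P = 5/12; answer 5/12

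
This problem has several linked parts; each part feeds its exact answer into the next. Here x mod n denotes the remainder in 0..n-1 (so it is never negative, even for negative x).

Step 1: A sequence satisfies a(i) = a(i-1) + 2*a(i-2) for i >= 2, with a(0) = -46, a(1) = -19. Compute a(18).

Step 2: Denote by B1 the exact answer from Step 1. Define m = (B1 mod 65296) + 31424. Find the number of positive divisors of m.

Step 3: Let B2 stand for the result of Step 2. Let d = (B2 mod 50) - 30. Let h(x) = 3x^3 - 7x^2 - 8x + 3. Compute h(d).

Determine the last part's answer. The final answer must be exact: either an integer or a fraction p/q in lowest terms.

Step 1: a(2) = 1*(-19) + 2*(-46) = -111; iterating: a(2)=-111, a(3)=-149, a(4)=-371, a(5)=-669, a(6)=-1411, a(7)=-2749, a(8)=-5571, a(9)=-11069, a(10)=-22211, a(11)=-44349, a(12)=-88771, a(13)=-177469, a(14)=-355011, a(15)=-709949, a(16)=-1419971, a(17)=-2839869, a(18)=-5679811; answer -5679811
Step 2: B1 = -5679811; m = 32365; 32365 = 5 * 6473; number of divisors = (1+1) * (1+1) = 4; answer 4
Step 3: B2 = 4; d = -26; 3*(-26)^3 - 7*(-26)^2 - 8*(-26)^1 + 3 = (-52728) + (-4732) + (208) + (3) = -57249; answer -57249

-57249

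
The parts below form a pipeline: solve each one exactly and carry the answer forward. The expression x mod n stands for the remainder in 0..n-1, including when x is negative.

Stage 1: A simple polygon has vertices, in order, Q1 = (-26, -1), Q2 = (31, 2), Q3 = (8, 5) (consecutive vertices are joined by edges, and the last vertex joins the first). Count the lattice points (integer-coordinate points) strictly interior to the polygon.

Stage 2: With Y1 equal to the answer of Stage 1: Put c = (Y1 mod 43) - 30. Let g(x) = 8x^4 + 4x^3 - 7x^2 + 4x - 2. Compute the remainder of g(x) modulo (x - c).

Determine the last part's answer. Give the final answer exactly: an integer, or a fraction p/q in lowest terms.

138

Stage 1: cross terms: (-26*2 - 31*-1)=-21, (31*5 - 8*2)=139, (8*-1 - -26*5)=122; twice the area = |240| = 240; area = 120; boundary points = 3 + 1 + 2 = 6; strictly interior points = area - boundary/2 + 1 = 118; answer 118
Stage 2: Y1 = 118; c = 2; remainder = value at the root: 8*(2)^4 + 4*(2)^3 - 7*(2)^2 + 4*(2)^1 - 2 = (128) + (32) + (-28) + (8) + (-2) = 138; answer 138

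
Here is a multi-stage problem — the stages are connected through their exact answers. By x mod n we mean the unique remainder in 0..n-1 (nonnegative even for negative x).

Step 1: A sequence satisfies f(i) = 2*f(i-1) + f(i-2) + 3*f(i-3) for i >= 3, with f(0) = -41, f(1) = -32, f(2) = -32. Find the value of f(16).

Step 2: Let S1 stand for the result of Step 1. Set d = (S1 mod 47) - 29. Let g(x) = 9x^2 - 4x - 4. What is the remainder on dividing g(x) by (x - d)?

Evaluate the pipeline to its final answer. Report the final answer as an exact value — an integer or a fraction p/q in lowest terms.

7681

Step 1: f(3) = 2*(-32) + 1*(-32) + 3*(-41) = -219; iterating: f(3)=-219, f(4)=-566, f(5)=-1447, f(6)=-4117, f(7)=-11379, f(8)=-31216, f(9)=-86162, f(10)=-237677, f(11)=-655164, f(12)=-1806491, f(13)=-4981177, f(14)=-13734337, f(15)=-37869324, f(16)=-104416516; answer -104416516
Step 2: S1 = -104416516; d = -29; remainder = value at the root: 9*(-29)^2 - 4*(-29)^1 - 4 = (7569) + (116) + (-4) = 7681; answer 7681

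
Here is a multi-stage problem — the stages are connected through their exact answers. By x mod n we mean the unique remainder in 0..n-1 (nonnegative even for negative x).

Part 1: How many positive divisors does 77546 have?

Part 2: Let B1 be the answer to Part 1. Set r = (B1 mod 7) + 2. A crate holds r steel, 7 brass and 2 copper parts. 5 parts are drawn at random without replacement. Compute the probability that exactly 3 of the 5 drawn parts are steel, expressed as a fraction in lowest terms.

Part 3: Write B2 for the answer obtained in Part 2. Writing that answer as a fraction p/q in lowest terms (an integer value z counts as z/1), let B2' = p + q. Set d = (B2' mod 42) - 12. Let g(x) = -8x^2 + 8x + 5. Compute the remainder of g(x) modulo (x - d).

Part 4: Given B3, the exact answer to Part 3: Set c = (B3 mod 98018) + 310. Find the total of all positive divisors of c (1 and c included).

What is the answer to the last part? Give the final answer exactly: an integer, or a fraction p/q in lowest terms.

96348

Part 1: 77546 = 2 * 7 * 29 * 191; number of divisors = (1+1) * (1+1) * (1+1) * (1+1) = 16; answer 16
Part 2: B1 = 16; r = 4; total draws C(13,5) = 1287; favorable C(4,3)*C(9,2) = 144; P = 16/143; answer 16/143
Part 3: B2 = 16/143; threaded value p + q = 159; d = 21; remainder = value at the root: -8*(21)^2 + 8*(21)^1 + 5 = (-3528) + (168) + (5) = -3355; answer -3355
Part 4: B3 = -3355; c = 94973; 94973 = 73 * 1301; sigma = (1 + 73) * (1 + 1301) = 74 * 1302 = 96348; answer 96348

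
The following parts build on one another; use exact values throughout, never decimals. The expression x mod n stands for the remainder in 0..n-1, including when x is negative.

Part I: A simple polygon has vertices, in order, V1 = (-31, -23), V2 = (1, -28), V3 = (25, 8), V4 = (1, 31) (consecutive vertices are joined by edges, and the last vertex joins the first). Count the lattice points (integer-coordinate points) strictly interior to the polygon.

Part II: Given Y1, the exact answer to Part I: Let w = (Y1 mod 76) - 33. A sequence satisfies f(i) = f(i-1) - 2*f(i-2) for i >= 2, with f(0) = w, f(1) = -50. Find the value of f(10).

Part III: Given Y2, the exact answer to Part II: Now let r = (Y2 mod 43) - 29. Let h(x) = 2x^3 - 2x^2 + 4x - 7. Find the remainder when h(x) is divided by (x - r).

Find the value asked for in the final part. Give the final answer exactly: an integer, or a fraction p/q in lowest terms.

Part I: cross terms: (-31*-28 - 1*-23)=891, (1*8 - 25*-28)=708, (25*31 - 1*8)=767, (1*-23 - -31*31)=938; twice the area = |3304| = 3304; area = 1652; boundary points = 1 + 12 + 1 + 2 = 16; strictly interior points = area - boundary/2 + 1 = 1645; answer 1645
Part II: Y1 = 1645; w = 16; f(2) = 1*(-50) - 2*(16) = -82; iterating: f(2)=-82, f(3)=18, f(4)=182, f(5)=146, f(6)=-218, f(7)=-510, f(8)=-74, f(9)=946, f(10)=1094; answer 1094
Part III: Y2 = 1094; r = -10; remainder = value at the root: 2*(-10)^3 - 2*(-10)^2 + 4*(-10)^1 - 7 = (-2000) + (-200) + (-40) + (-7) = -2247; answer -2247

-2247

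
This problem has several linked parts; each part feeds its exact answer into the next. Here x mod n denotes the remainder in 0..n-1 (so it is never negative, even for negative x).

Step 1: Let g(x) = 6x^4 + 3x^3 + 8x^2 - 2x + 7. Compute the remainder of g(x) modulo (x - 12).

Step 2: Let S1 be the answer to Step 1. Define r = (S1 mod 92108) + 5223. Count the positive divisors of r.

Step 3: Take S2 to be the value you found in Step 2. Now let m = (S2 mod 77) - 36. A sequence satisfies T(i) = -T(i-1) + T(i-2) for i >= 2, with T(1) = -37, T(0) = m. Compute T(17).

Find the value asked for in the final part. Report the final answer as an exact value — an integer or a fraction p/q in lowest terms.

Step 1: remainder = value at the root: 6*(12)^4 + 3*(12)^3 + 8*(12)^2 - 2*(12)^1 + 7 = (124416) + (5184) + (1152) + (-24) + (7) = 130735; answer 130735
Step 2: S1 = 130735; r = 43850; 43850 = 2 * 5^2 * 877; number of divisors = (1+1) * (2+1) * (1+1) = 12; answer 12
Step 3: S2 = 12; m = -24; T(2) = -1*(-37) + 1*(-24) = 13; iterating: T(2)=13, T(3)=-50, T(4)=63, T(5)=-113, T(6)=176, T(7)=-289, T(8)=465, T(9)=-754, T(10)=1219, T(11)=-1973, T(12)=3192, T(13)=-5165, T(14)=8357, T(15)=-13522, T(16)=21879, T(17)=-35401; answer -35401

-35401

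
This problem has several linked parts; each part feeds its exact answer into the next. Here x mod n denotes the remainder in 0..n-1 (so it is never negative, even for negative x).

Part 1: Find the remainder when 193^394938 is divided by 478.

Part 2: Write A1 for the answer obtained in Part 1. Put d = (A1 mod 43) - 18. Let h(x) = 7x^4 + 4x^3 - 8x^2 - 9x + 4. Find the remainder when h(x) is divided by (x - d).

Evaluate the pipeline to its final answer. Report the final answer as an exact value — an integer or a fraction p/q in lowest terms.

Part 1: squarings mod 478: 193^1=193, 193^2=443, 193^4=269, 193^8=183, 193^16=29, 193^32=363, 193^64=319, 193^128=425, 193^256=419, 193^512=135, 193^1024=61, 193^2048=375, 193^4096=93, 193^8192=45, 193^16384=113, 193^32768=341, 193^65536=127, 193^131072=355, 193^262144=311; 193^394938 = 193^2 * 193^8 * 193^16 * 193^32 * 193^128 * 193^512 * 193^1024 * 193^131072 * 193^262144 = 121 (mod 478); answer 121
Part 2: A1 = 121; d = 17; remainder = value at the root: 7*(17)^4 + 4*(17)^3 - 8*(17)^2 - 9*(17)^1 + 4 = (584647) + (19652) + (-2312) + (-153) + (4) = 601838; answer 601838

601838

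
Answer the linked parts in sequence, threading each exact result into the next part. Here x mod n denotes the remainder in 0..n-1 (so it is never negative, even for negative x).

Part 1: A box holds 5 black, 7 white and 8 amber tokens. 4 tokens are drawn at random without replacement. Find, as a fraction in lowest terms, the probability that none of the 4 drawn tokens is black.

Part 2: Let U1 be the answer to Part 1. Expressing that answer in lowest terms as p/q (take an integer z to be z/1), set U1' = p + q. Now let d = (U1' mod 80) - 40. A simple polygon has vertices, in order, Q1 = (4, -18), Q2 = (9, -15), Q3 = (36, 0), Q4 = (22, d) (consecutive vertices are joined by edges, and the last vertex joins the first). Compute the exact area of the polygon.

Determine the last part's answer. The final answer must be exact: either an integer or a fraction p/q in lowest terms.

Part 1: total draws C(20,4) = 4845; favorable C(15,4) = 1365; P = 91/323; answer 91/323
Part 2: U1 = 91/323; threaded value p + q = 414; d = -26; cross terms: (4*-15 - 9*-18)=102, (9*0 - 36*-15)=540, (36*-26 - 22*0)=-936, (22*-18 - 4*-26)=-292; twice the area = |-586| = 586; area = 293; answer 293

293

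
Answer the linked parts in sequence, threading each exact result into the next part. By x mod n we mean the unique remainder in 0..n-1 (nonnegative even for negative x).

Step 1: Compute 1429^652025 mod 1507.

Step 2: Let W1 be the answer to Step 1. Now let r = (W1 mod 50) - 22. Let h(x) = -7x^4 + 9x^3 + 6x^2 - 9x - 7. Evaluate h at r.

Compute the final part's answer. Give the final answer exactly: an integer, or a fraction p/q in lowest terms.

Step 1: squarings mod 1507: 1429^1=1429, 1429^2=56, 1429^4=122, 1429^8=1321, 1429^16=1442, 1429^32=1211, 1429^64=210, 1429^128=397, 1429^256=881, 1429^512=56, 1429^1024=122, 1429^2048=1321, 1429^4096=1442, 1429^8192=1211, 1429^16384=210, 1429^32768=397, 1429^65536=881, 1429^131072=56, 1429^262144=122, 1429^524288=1321; 1429^652025 = 1429^1 * 1429^8 * 1429^16 * 1429^32 * 1429^64 * 1429^128 * 1429^512 * 1429^4096 * 1429^8192 * 1429^16384 * 1429^32768 * 1429^65536 * 1429^524288 = 582 (mod 1507); answer 582
Step 2: W1 = 582; r = 10; -7*(10)^4 + 9*(10)^3 + 6*(10)^2 - 9*(10)^1 - 7 = (-70000) + (9000) + (600) + (-90) + (-7) = -60497; answer -60497

-60497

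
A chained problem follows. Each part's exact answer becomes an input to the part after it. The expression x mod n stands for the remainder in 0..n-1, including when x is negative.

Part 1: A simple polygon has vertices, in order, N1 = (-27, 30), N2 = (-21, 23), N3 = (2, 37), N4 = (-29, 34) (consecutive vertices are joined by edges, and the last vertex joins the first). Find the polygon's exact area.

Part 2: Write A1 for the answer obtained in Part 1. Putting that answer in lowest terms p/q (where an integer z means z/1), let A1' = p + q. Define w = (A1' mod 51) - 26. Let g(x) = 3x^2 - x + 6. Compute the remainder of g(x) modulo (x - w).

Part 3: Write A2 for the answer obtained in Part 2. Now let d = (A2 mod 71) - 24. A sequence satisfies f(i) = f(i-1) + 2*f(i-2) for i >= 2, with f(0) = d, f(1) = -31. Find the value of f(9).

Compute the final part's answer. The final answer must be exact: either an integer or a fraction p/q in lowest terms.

-1051

Part 1: cross terms: (-27*23 - -21*30)=9, (-21*37 - 2*23)=-823, (2*34 - -29*37)=1141, (-29*30 - -27*34)=48; twice the area = |375| = 375; area = 375/2; answer 375/2
Part 2: A1 = 375/2; threaded value p + q = 377; w = -6; remainder = value at the root: 3*(-6)^2 - 1*(-6)^1 + 6 = (108) + (6) + (6) = 120; answer 120
Part 3: A2 = 120; d = 25; f(2) = 1*(-31) + 2*(25) = 19; iterating: f(2)=19, f(3)=-43, f(4)=-5, f(5)=-91, f(6)=-101, f(7)=-283, f(8)=-485, f(9)=-1051; answer -1051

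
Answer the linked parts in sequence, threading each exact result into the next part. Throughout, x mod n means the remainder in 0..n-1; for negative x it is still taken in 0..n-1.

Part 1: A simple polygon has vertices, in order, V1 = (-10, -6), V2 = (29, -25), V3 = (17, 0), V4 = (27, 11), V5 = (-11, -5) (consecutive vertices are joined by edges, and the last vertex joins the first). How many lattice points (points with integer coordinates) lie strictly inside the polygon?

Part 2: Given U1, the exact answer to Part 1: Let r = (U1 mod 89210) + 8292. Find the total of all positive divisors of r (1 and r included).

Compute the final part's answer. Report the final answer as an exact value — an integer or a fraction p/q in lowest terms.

9216

Part 1: cross terms: (-10*-25 - 29*-6)=424, (29*0 - 17*-25)=425, (17*11 - 27*0)=187, (27*-5 - -11*11)=-14, (-11*-6 - -10*-5)=16; twice the area = |1038| = 1038; area = 519; boundary points = 1 + 1 + 1 + 2 + 1 = 6; strictly interior points = area - boundary/2 + 1 = 517; answer 517
Part 2: U1 = 517; r = 8809; 8809 = 23 * 383; sigma = (1 + 23) * (1 + 383) = 24 * 384 = 9216; answer 9216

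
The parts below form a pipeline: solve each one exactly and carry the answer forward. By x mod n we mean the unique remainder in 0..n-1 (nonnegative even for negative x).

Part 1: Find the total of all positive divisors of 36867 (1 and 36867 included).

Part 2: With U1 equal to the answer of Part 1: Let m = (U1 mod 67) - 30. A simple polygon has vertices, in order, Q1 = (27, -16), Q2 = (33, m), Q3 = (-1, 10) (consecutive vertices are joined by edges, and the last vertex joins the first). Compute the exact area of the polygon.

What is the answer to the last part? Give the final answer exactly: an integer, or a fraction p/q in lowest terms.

568

Part 1: 36867 = 3 * 12289; sigma = (1 + 3) * (1 + 12289) = 4 * 12290 = 49160; answer 49160
Part 2: U1 = 49160; m = 19; cross terms: (27*19 - 33*-16)=1041, (33*10 - -1*19)=349, (-1*-16 - 27*10)=-254; twice the area = |1136| = 1136; area = 568; answer 568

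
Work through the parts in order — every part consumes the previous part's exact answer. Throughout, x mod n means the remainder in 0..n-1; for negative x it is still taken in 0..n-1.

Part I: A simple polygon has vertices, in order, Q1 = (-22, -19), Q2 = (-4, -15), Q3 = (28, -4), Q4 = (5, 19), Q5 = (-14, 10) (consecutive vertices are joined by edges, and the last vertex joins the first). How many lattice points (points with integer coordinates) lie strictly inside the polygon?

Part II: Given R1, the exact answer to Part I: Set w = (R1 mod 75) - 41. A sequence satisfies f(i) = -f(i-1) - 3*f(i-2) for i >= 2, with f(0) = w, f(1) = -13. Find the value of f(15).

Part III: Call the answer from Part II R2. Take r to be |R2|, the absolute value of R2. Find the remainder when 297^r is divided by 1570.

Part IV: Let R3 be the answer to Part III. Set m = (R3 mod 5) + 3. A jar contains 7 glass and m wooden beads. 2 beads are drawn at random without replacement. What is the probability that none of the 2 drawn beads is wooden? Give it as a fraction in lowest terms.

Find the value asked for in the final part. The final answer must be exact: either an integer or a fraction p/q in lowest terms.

7/22

Part I: cross terms: (-22*-15 - -4*-19)=254, (-4*-4 - 28*-15)=436, (28*19 - 5*-4)=552, (5*10 - -14*19)=316, (-14*-19 - -22*10)=486; twice the area = |2044| = 2044; area = 1022; boundary points = 2 + 1 + 23 + 1 + 1 = 28; strictly interior points = area - boundary/2 + 1 = 1009; answer 1009
Part II: R1 = 1009; w = -7; f(2) = -1*(-13) - 3*(-7) = 34; iterating: f(2)=34, f(3)=5, f(4)=-107, f(5)=92, f(6)=229, f(7)=-505, f(8)=-182, f(9)=1697, f(10)=-1151, f(11)=-3940, f(12)=7393, f(13)=4427, f(14)=-26606, f(15)=13325; answer 13325
Part III: R2 = 13325; r = 13325; squarings mod 1570: 297^1=297, 297^2=289, 297^4=311, 297^8=951, 297^16=81, 297^32=281, 297^64=461, 297^128=571, 297^256=1051, 297^512=891, 297^1024=1031, 297^2048=71, 297^4096=331, 297^8192=1231; 297^13325 = 297^1 * 297^4 * 297^8 * 297^1024 * 297^4096 * 297^8192 = 327 (mod 1570); answer 327
Part IV: R3 = 327; m = 5; total draws C(12,2) = 66; favorable C(7,2) = 21; P = 7/22; answer 7/22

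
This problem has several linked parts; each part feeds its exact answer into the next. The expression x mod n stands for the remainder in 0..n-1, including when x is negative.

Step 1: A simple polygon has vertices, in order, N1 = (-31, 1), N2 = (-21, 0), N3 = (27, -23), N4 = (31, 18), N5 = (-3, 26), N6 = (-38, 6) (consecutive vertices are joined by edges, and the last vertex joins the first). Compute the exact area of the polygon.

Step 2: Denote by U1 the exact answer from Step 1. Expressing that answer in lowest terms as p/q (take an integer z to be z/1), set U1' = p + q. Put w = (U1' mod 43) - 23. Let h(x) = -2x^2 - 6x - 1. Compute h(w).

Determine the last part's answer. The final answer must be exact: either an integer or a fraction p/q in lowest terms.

-81

Step 1: cross terms: (-31*0 - -21*1)=21, (-21*-23 - 27*0)=483, (27*18 - 31*-23)=1199, (31*26 - -3*18)=860, (-3*6 - -38*26)=970, (-38*1 - -31*6)=148; twice the area = |3681| = 3681; area = 3681/2; answer 3681/2
Step 2: U1 = 3681/2; threaded value p + q = 3683; w = 5; -2*(5)^2 - 6*(5)^1 - 1 = (-50) + (-30) + (-1) = -81; answer -81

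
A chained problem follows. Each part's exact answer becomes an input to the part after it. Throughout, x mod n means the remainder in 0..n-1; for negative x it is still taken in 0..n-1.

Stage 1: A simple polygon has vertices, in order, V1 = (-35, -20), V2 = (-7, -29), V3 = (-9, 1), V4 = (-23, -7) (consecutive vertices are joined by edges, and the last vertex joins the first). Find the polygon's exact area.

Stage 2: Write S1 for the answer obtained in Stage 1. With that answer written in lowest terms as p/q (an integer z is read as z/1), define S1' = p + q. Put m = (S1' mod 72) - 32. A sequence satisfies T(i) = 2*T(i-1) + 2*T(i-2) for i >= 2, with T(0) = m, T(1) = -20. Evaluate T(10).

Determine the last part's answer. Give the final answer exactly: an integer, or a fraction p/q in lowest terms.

-177824

Stage 1: cross terms: (-35*-29 - -7*-20)=875, (-7*1 - -9*-29)=-268, (-9*-7 - -23*1)=86, (-23*-20 - -35*-7)=215; twice the area = |908| = 908; area = 454; answer 454
Stage 2: S1 = 454; threaded value p + q = 455; m = -9; T(2) = 2*(-20) + 2*(-9) = -58; iterating: T(2)=-58, T(3)=-156, T(4)=-428, T(5)=-1168, T(6)=-3192, T(7)=-8720, T(8)=-23824, T(9)=-65088, T(10)=-177824; answer -177824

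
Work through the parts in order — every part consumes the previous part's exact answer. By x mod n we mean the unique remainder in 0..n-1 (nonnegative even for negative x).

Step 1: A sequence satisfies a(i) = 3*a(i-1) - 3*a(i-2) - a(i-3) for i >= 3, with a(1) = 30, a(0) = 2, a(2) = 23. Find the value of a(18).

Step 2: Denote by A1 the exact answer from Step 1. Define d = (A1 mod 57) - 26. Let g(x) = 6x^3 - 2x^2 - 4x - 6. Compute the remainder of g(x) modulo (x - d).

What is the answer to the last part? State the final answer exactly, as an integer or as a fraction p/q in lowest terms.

Step 1: a(3) = 3*(23) - 3*(30) - 1*(2) = -23; iterating: a(3)=-23, a(4)=-168, a(5)=-458, a(6)=-847, a(7)=-999, a(8)=2, a(9)=3850, a(10)=12543, a(11)=26077, a(12)=36752, a(13)=19482, a(14)=-77887, a(15)=-328859, a(16)=-772398, a(17)=-1252730, a(18)=-1112137; answer -1112137
Step 2: A1 = -1112137; d = 21; remainder = value at the root: 6*(21)^3 - 2*(21)^2 - 4*(21)^1 - 6 = (55566) + (-882) + (-84) + (-6) = 54594; answer 54594

54594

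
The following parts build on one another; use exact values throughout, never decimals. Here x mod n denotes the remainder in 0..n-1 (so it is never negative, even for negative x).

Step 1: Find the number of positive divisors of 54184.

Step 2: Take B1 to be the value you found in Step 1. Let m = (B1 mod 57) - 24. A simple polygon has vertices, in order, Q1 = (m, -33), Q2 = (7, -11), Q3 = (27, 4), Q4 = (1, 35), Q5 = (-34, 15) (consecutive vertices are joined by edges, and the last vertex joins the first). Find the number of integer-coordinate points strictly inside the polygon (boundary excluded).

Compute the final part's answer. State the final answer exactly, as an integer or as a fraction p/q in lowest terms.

2010

Step 1: 54184 = 2^3 * 13 * 521; number of divisors = (3+1) * (1+1) * (1+1) = 16; answer 16
Step 2: B1 = 16; m = -8; cross terms: (-8*-11 - 7*-33)=319, (7*4 - 27*-11)=325, (27*35 - 1*4)=941, (1*15 - -34*35)=1205, (-34*-33 - -8*15)=1242; twice the area = |4032| = 4032; area = 2016; boundary points = 1 + 5 + 1 + 5 + 2 = 14; strictly interior points = area - boundary/2 + 1 = 2010; answer 2010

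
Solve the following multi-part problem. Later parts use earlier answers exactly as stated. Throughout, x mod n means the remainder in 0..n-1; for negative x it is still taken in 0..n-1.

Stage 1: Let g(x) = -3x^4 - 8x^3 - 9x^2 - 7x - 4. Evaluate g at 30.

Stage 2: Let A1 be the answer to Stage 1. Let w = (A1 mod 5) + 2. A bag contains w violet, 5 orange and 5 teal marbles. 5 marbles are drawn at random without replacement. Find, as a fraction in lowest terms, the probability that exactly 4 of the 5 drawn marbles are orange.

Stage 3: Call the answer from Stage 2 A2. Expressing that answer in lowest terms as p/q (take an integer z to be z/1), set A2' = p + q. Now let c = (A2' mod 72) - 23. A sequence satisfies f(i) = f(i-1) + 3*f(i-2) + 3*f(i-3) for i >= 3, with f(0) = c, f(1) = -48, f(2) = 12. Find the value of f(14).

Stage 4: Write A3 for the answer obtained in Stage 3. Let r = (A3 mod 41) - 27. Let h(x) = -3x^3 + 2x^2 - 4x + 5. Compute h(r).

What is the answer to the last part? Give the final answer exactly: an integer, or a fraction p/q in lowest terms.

Stage 1: -3*(30)^4 - 8*(30)^3 - 9*(30)^2 - 7*(30)^1 - 4 = (-2430000) + (-216000) + (-8100) + (-210) + (-4) = -2654314; answer -2654314
Stage 2: A1 = -2654314; w = 3; total draws C(13,5) = 1287; favorable C(5,4)*C(8,1) = 40; P = 40/1287; answer 40/1287
Stage 3: A2 = 40/1287; threaded value p + q = 1327; c = 8; f(3) = 1*(12) + 3*(-48) + 3*(8) = -108; iterating: f(3)=-108, f(4)=-216, f(5)=-504, f(6)=-1476, f(7)=-3636, f(8)=-9576, f(9)=-24912, f(10)=-64548, f(11)=-168012, f(12)=-436392, f(13)=-1134072, f(14)=-2947284; answer -2947284
Stage 4: A3 = -2947284; r = -26; -3*(-26)^3 + 2*(-26)^2 - 4*(-26)^1 + 5 = (52728) + (1352) + (104) + (5) = 54189; answer 54189

54189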